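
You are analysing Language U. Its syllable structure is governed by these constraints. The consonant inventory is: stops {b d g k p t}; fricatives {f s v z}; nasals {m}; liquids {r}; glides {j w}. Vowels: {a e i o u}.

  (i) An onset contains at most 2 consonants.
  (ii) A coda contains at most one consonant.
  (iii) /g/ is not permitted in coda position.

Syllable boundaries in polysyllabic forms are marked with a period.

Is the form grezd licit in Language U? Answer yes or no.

grezd — violates constraint (ii): syllable 1 coda /zd/ has 2 consonants (> 1) → illicit

no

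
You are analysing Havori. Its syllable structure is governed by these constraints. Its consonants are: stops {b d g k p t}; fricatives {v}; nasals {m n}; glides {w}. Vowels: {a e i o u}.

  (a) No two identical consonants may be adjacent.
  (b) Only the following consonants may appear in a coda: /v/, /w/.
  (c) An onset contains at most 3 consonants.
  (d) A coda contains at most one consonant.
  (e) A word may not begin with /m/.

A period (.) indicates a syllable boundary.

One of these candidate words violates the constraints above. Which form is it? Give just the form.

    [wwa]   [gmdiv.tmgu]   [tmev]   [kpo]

[wwa] — violates constraint (a): adjacent identical consonants /ww/ → not permitted
[gmdiv.tmgu] — σ1 onset /gmd/ (3C), coda /v/ ok; σ2 onset /tmg/ (3C), coda /∅/ ok → permitted
[tmev] — σ1 onset /tm/ (2C), coda /v/ ok → permitted
[kpo] — σ1 onset /kp/ (2C), coda /∅/ ok → permitted

[wwa]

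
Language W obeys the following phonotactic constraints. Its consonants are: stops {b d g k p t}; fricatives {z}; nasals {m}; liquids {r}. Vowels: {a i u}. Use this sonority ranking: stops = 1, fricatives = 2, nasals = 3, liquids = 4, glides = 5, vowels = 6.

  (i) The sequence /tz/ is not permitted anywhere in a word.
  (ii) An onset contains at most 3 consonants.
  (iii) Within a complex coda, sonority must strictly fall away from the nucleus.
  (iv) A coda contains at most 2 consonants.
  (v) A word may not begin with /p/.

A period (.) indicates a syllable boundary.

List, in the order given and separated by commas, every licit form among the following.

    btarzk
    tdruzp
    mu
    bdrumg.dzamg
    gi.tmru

btarzk — violates constraint (iv): syllable 1 coda /rzk/ has 3 consonants (> 2) → illicit
tdruzp — σ1 onset /tdr/ (3C), coda /zp/ (2→1 falls) ok → licit
mu — σ1 onset /m/, coda /∅/ ok → licit
bdrumg.dzamg — σ1 onset /bdr/ (3C), coda /mg/ (3→1 falls) ok; σ2 onset /dz/ (2C), coda /mg/ (3→1 falls) ok → licit
gi.tmru — σ1 onset /g/, coda /∅/ ok; σ2 onset /tmr/ (3C), coda /∅/ ok → licit

tdruzp, mu, bdrumg.dzamg, gi.tmru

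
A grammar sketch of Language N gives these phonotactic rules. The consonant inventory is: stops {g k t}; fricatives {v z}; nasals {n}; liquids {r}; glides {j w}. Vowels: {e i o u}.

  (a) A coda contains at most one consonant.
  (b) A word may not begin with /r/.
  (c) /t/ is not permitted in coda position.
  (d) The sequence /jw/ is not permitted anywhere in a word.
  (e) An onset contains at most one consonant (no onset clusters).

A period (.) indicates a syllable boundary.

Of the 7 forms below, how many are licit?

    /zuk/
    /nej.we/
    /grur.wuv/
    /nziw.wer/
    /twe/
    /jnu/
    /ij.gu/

2

/zuk/ — σ1 onset /z/, coda /k/ ok → licit
/nej.we/ — violates constraint (d): contains banned sequence /jw/ → illicit
/grur.wuv/ — violates constraint (e): syllable 1 onset /gr/ has 2 consonants (> 1) → illicit
/nziw.wer/ — violates constraint (e): syllable 1 onset /nz/ has 2 consonants (> 1) → illicit
/twe/ — violates constraint (e): syllable 1 onset /tw/ has 2 consonants (> 1) → illicit
/jnu/ — violates constraint (e): syllable 1 onset /jn/ has 2 consonants (> 1) → illicit
/ij.gu/ — σ1 onset /∅/, coda /j/ ok; σ2 onset /g/, coda /∅/ ok → licit
Licit: /zuk/, /ij.gu/ → 2.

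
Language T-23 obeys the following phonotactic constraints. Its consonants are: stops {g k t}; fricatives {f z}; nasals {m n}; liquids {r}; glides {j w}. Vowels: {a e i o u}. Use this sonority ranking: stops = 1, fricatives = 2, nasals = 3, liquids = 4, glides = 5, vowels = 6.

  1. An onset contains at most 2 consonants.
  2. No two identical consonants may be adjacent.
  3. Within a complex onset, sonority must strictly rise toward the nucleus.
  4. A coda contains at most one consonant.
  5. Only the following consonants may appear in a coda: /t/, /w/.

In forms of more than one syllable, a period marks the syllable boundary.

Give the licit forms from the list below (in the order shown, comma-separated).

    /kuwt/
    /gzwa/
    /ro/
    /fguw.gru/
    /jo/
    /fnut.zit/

/kuwt/ — violates constraint 4: syllable 1 coda /wt/ has 2 consonants (> 1) → illicit
/gzwa/ — violates constraint 1: syllable 1 onset /gzw/ has 3 consonants (> 2) → illicit
/ro/ — σ1 onset /r/, coda /∅/ ok → licit
/fguw.gru/ — violates constraint 3: syllable 1 onset /fg/: /f/ (fricative, 2) → /g/ (stop, 1) does not rise → illicit
/jo/ — σ1 onset /j/, coda /∅/ ok → licit
/fnut.zit/ — σ1 onset /fn/ (2→3 rises), coda /t/ ok; σ2 onset /z/, coda /t/ ok → licit

/ro/, /jo/, /fnut.zit/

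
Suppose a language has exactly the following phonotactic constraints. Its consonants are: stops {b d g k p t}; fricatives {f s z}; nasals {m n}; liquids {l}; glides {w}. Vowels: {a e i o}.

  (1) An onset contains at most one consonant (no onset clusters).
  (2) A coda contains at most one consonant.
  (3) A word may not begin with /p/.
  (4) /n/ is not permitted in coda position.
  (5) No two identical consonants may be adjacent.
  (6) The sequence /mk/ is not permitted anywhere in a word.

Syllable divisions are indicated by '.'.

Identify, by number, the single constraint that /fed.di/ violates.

5

/fed.di/: adjacent identical consonants /dd/.
This is a violation of constraint 5: "No two identical consonants may be adjacent."
The remaining constraints (1, 2, 3, 4, 6) are satisfied.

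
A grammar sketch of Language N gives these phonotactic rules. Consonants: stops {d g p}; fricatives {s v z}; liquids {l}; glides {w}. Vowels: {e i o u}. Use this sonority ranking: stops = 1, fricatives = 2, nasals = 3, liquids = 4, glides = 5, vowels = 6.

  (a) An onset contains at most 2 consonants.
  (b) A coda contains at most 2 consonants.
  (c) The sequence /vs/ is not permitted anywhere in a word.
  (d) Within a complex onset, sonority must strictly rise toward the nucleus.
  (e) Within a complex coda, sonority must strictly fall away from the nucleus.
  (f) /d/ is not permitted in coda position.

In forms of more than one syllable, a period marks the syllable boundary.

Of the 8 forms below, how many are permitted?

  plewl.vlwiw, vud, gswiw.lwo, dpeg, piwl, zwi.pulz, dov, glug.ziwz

4

plewl.vlwiw — violates constraint (a): syllable 2 onset /vlw/ has 3 consonants (> 2) → not permitted
vud — violates constraint (f): syllable 1 coda contains /d/ → not permitted
gswiw.lwo — violates constraint (a): syllable 1 onset /gsw/ has 3 consonants (> 2) → not permitted
dpeg — violates constraint (d): syllable 1 onset /dp/: /d/ (stop, 1) → /p/ (stop, 1) does not rise → not permitted
piwl — σ1 onset /p/, coda /wl/ (5→4 falls) ok → permitted
zwi.pulz — σ1 onset /zw/ (2→5 rises), coda /∅/ ok; σ2 onset /p/, coda /lz/ (4→2 falls) ok → permitted
dov — σ1 onset /d/, coda /v/ ok → permitted
glug.ziwz — σ1 onset /gl/ (1→4 rises), coda /g/ ok; σ2 onset /z/, coda /wz/ (5→2 falls) ok → permitted
Permitted: piwl, zwi.pulz, dov, glug.ziwz → 4.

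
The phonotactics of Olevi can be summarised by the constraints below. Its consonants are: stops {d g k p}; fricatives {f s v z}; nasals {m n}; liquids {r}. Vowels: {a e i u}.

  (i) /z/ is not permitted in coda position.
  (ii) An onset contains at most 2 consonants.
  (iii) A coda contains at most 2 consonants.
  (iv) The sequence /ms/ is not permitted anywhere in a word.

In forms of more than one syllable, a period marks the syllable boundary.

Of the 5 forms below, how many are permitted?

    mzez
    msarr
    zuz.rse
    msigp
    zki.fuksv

mzez — violates constraint (i): syllable 1 coda contains /z/ → not permitted
msarr — violates constraint (iv): contains banned sequence /ms/ → not permitted
zuz.rse — violates constraint (i): syllable 1 coda contains /z/ → not permitted
msigp — violates constraint (iv): contains banned sequence /ms/ → not permitted
zki.fuksv — violates constraint (iii): syllable 2 coda /ksv/ has 3 consonants (> 2) → not permitted
No form is permitted → 0.

0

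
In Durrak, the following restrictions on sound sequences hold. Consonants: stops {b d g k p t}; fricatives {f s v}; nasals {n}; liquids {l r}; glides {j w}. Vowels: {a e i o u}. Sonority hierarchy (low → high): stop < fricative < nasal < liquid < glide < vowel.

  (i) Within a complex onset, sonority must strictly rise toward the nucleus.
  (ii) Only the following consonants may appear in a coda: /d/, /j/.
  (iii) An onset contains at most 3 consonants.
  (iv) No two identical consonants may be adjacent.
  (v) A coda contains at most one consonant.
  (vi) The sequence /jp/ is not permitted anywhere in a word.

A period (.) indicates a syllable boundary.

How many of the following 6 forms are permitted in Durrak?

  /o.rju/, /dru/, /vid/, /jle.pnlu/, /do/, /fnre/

/o.rju/ — σ1 onset /∅/, coda /∅/ ok; σ2 onset /rj/ (4→5 rises), coda /∅/ ok → permitted
/dru/ — σ1 onset /dr/ (1→4 rises), coda /∅/ ok → permitted
/vid/ — σ1 onset /v/, coda /d/ ok → permitted
/jle.pnlu/ — violates constraint (i): syllable 1 onset /jl/: /j/ (glide, 5) → /l/ (liquid, 4) does not rise → not permitted
/do/ — σ1 onset /d/, coda /∅/ ok → permitted
/fnre/ — σ1 onset /fnr/ (2→3→4 rises), coda /∅/ ok → permitted
Permitted: /o.rju/, /dru/, /vid/, /do/, /fnre/ → 5.

5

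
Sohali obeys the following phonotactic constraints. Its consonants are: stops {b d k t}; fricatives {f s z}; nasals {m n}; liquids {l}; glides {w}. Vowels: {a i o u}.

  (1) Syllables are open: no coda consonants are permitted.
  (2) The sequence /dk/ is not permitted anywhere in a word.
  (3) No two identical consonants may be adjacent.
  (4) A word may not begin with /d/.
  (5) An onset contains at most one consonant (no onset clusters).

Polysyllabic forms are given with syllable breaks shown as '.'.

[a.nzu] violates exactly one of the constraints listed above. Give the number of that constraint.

[a.nzu]: syllable 2 onset /nz/ has 2 consonants (> 1).
This is a violation of constraint 5: "An onset contains at most one consonant (no onset clusters)."
The remaining constraints (1, 2, 3, 4) are satisfied.

5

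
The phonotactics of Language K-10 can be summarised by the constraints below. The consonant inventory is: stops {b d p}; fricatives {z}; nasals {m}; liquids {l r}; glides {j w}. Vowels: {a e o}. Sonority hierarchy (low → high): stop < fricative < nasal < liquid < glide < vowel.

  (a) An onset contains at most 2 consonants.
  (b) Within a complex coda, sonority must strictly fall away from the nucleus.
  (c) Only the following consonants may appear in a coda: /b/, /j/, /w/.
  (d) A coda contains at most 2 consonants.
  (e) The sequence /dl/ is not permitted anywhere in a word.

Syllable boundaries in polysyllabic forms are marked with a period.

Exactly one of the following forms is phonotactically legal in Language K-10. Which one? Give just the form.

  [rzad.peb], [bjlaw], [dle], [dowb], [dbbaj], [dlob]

[dowb]

[rzad.peb] — violates constraint (c): syllable 1 coda contains /d/, which is not a licensed coda consonant → phonotactically illegal
[bjlaw] — violates constraint (a): syllable 1 onset /bjl/ has 3 consonants (> 2) → phonotactically illegal
[dle] — violates constraint (e): contains banned sequence /dl/ → phonotactically illegal
[dowb] — σ1 onset /d/, coda /wb/ (5→1 falls) ok → phonotactically legal
[dbbaj] — violates constraint (a): syllable 1 onset /dbb/ has 3 consonants (> 2) → phonotactically illegal
[dlob] — violates constraint (e): contains banned sequence /dl/ → phonotactically illegal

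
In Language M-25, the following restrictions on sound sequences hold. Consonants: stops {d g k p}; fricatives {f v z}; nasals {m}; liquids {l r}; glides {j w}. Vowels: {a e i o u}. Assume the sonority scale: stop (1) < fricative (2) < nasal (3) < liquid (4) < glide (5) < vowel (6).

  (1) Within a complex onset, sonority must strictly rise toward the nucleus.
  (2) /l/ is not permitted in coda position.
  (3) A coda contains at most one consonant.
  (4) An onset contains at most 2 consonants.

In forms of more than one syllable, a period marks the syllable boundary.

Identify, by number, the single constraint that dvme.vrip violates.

dvme.vrip: syllable 1 onset /dvm/ has 3 consonants (> 2).
This is a violation of constraint 4: "An onset contains at most 2 consonants."
The remaining constraints (1, 2, 3) are satisfied.

4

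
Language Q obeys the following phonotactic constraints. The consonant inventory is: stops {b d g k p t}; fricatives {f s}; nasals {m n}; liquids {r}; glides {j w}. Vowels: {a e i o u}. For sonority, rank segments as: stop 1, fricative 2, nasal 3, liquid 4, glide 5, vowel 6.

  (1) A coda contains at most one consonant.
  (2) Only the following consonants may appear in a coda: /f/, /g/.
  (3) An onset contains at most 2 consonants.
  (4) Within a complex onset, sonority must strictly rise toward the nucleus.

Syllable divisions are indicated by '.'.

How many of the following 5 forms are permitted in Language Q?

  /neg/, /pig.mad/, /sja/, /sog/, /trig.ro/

/neg/ — σ1 onset /n/, coda /g/ ok → permitted
/pig.mad/ — violates constraint 2: syllable 2 coda contains /d/, which is not a licensed coda consonant → not permitted
/sja/ — σ1 onset /sj/ (2→5 rises), coda /∅/ ok → permitted
/sog/ — σ1 onset /s/, coda /g/ ok → permitted
/trig.ro/ — σ1 onset /tr/ (1→4 rises), coda /g/ ok; σ2 onset /r/, coda /∅/ ok → permitted
Permitted: /neg/, /sja/, /sog/, /trig.ro/ → 4.

4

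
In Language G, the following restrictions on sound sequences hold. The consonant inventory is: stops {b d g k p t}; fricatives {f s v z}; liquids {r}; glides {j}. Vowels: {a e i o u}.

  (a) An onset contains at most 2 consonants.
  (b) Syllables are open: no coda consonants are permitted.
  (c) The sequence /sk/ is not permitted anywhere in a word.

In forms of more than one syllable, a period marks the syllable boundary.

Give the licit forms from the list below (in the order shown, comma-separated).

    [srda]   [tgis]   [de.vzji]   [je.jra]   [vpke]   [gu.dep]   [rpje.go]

[srda] — violates constraint (a): syllable 1 onset /srd/ has 3 consonants (> 2) → illicit
[tgis] — violates constraint (b): syllable 1 coda /s/ has 1 consonant (> 0) → illicit
[de.vzji] — violates constraint (a): syllable 2 onset /vzj/ has 3 consonants (> 2) → illicit
[je.jra] — σ1 onset /j/, coda /∅/ ok; σ2 onset /jr/ (2C), coda /∅/ ok → licit
[vpke] — violates constraint (a): syllable 1 onset /vpk/ has 3 consonants (> 2) → illicit
[gu.dep] — violates constraint (b): syllable 2 coda /p/ has 1 consonant (> 0) → illicit
[rpje.go] — violates constraint (a): syllable 1 onset /rpj/ has 3 consonants (> 2) → illicit

[je.jra]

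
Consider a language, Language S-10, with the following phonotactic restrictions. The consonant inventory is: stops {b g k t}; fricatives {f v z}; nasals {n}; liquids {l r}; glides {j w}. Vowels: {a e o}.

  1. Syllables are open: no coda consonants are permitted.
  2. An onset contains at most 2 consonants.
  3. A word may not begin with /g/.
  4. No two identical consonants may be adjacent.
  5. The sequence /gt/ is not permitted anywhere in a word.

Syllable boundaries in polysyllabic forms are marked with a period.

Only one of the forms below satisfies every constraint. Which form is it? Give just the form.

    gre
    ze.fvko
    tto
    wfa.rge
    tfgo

gre — violates constraint 3: word begins with /g/ → phonotactically illegal
ze.fvko — violates constraint 2: syllable 2 onset /fvk/ has 3 consonants (> 2) → phonotactically illegal
tto — violates constraint 4: adjacent identical consonants /tt/ → phonotactically illegal
wfa.rge — σ1 onset /wf/ (2C), coda /∅/ ok; σ2 onset /rg/ (2C), coda /∅/ ok → phonotactically legal
tfgo — violates constraint 2: syllable 1 onset /tfg/ has 3 consonants (> 2) → phonotactically illegal

wfa.rge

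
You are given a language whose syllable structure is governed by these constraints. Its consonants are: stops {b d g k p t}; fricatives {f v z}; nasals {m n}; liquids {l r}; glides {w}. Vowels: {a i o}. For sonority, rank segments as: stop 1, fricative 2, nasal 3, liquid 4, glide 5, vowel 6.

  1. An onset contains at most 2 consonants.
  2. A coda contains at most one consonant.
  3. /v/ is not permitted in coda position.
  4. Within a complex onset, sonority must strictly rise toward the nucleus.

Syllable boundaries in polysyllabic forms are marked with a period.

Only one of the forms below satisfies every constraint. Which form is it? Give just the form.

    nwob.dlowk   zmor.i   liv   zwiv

zmor.i

nwob.dlowk — violates constraint 2: syllable 2 coda /wk/ has 2 consonants (> 1) → not permitted
zmor.i — σ1 onset /zm/ (2→3 rises), coda /r/ ok; σ2 onset /∅/, coda /∅/ ok → permitted
liv — violates constraint 3: syllable 1 coda contains /v/ → not permitted
zwiv — violates constraint 3: syllable 1 coda contains /v/ → not permitted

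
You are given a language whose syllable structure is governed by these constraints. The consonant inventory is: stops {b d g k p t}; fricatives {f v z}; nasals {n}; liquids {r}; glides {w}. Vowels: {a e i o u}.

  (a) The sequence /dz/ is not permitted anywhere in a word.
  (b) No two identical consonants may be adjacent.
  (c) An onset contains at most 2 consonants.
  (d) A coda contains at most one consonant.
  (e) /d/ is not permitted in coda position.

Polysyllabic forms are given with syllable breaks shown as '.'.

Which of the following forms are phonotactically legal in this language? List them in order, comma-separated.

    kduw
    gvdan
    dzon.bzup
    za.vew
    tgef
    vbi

kduw, za.vew, tgef, vbi

kduw — σ1 onset /kd/ (2C), coda /w/ ok → phonotactically legal
gvdan — violates constraint (c): syllable 1 onset /gvd/ has 3 consonants (> 2) → phonotactically illegal
dzon.bzup — violates constraint (a): contains banned sequence /dz/ → phonotactically illegal
za.vew — σ1 onset /z/, coda /∅/ ok; σ2 onset /v/, coda /w/ ok → phonotactically legal
tgef — σ1 onset /tg/ (2C), coda /f/ ok → phonotactically legal
vbi — σ1 onset /vb/ (2C), coda /∅/ ok → phonotactically legal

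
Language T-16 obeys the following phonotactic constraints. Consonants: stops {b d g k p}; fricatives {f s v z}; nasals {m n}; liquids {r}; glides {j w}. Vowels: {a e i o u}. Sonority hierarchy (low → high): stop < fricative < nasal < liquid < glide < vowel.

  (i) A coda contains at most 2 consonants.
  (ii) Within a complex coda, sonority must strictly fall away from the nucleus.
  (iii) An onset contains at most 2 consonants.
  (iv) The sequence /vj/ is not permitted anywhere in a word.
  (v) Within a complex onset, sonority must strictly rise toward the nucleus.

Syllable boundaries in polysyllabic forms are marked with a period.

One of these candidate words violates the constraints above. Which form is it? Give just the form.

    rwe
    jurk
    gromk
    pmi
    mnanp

rwe — σ1 onset /rw/ (4→5 rises), coda /∅/ ok → licit
jurk — σ1 onset /j/, coda /rk/ (4→1 falls) ok → licit
gromk — σ1 onset /gr/ (1→4 rises), coda /mk/ (3→1 falls) ok → licit
pmi — σ1 onset /pm/ (1→3 rises), coda /∅/ ok → licit
mnanp — violates constraint (v): syllable 1 onset /mn/: /m/ (nasal, 3) → /n/ (nasal, 3) does not rise → illicit

mnanp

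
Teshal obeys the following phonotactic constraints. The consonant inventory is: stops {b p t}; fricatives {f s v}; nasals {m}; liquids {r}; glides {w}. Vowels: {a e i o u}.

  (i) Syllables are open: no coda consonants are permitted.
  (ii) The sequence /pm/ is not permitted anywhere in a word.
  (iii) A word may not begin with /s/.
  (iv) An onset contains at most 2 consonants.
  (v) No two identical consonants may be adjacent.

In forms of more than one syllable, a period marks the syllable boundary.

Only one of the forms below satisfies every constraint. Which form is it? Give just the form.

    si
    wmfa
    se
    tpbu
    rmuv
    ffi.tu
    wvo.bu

wvo.bu

si — violates constraint (iii): word begins with /s/ → ill-formed
wmfa — violates constraint (iv): syllable 1 onset /wmf/ has 3 consonants (> 2) → ill-formed
se — violates constraint (iii): word begins with /s/ → ill-formed
tpbu — violates constraint (iv): syllable 1 onset /tpb/ has 3 consonants (> 2) → ill-formed
rmuv — violates constraint (i): syllable 1 coda /v/ has 1 consonant (> 0) → ill-formed
ffi.tu — violates constraint (v): adjacent identical consonants /ff/ → ill-formed
wvo.bu — σ1 onset /wv/ (2C), coda /∅/ ok; σ2 onset /b/, coda /∅/ ok → well-formed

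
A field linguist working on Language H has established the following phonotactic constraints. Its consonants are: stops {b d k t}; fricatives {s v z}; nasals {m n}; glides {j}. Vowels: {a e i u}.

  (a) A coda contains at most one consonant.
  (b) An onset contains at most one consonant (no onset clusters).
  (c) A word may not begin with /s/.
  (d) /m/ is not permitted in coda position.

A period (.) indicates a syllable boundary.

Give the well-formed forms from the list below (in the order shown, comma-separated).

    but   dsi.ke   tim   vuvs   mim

but

but — σ1 onset /b/, coda /t/ ok → well-formed
dsi.ke — violates constraint (b): syllable 1 onset /ds/ has 2 consonants (> 1) → ill-formed
tim — violates constraint (d): syllable 1 coda contains /m/ → ill-formed
vuvs — violates constraint (a): syllable 1 coda /vs/ has 2 consonants (> 1) → ill-formed
mim — violates constraint (d): syllable 1 coda contains /m/ → ill-formed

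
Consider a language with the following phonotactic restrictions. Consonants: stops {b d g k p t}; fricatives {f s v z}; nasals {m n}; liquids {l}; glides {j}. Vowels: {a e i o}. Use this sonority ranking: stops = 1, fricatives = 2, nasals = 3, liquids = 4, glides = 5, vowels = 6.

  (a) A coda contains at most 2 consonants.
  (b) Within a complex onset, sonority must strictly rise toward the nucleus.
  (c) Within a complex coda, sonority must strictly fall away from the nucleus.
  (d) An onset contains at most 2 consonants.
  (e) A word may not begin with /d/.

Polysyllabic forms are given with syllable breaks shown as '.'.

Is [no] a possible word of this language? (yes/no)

yes

[no] — σ1 onset /n/, coda /∅/ ok → licit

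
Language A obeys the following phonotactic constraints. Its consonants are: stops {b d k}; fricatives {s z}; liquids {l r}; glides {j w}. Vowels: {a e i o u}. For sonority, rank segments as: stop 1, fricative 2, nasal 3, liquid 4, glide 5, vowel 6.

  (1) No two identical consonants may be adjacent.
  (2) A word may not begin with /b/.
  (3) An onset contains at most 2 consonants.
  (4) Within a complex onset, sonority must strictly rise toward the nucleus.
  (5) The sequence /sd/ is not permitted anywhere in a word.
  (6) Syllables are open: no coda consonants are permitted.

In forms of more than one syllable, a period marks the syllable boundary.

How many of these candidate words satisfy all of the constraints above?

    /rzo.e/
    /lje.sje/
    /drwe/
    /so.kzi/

2

/rzo.e/ — violates constraint 4: syllable 1 onset /rz/: /r/ (liquid, 4) → /z/ (fricative, 2) does not rise → phonotactically illegal
/lje.sje/ — σ1 onset /lj/ (4→5 rises), coda /∅/ ok; σ2 onset /sj/ (2→5 rises), coda /∅/ ok → phonotactically legal
/drwe/ — violates constraint 3: syllable 1 onset /drw/ has 3 consonants (> 2) → phonotactically illegal
/so.kzi/ — σ1 onset /s/, coda /∅/ ok; σ2 onset /kz/ (1→2 rises), coda /∅/ ok → phonotactically legal
Phonotactically legal: /lje.sje/, /so.kzi/ → 2.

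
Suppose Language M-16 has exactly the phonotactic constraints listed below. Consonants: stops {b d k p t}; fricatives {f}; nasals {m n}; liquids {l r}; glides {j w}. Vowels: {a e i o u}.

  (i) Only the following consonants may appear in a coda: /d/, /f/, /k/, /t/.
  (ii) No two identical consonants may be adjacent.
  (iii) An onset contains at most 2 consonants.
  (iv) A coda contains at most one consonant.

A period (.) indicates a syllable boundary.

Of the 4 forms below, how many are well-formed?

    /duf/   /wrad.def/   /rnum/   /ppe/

/duf/ — σ1 onset /d/, coda /f/ ok → well-formed
/wrad.def/ — violates constraint (ii): adjacent identical consonants /dd/ → ill-formed
/rnum/ — violates constraint (i): syllable 1 coda contains /m/, which is not a licensed coda consonant → ill-formed
/ppe/ — violates constraint (ii): adjacent identical consonants /pp/ → ill-formed
Well-formed: /duf/ → 1.

1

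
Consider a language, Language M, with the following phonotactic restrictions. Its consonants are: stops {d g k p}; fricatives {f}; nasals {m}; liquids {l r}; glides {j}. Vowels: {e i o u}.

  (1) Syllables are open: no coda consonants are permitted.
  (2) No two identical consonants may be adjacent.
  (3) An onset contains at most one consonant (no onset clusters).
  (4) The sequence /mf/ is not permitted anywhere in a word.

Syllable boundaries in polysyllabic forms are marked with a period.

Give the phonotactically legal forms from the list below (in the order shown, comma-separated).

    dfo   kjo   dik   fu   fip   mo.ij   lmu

fu

dfo — violates constraint 3: syllable 1 onset /df/ has 2 consonants (> 1) → phonotactically illegal
kjo — violates constraint 3: syllable 1 onset /kj/ has 2 consonants (> 1) → phonotactically illegal
dik — violates constraint 1: syllable 1 coda /k/ has 1 consonant (> 0) → phonotactically illegal
fu — σ1 onset /f/, coda /∅/ ok → phonotactically legal
fip — violates constraint 1: syllable 1 coda /p/ has 1 consonant (> 0) → phonotactically illegal
mo.ij — violates constraint 1: syllable 2 coda /j/ has 1 consonant (> 0) → phonotactically illegal
lmu — violates constraint 3: syllable 1 onset /lm/ has 2 consonants (> 1) → phonotactically illegal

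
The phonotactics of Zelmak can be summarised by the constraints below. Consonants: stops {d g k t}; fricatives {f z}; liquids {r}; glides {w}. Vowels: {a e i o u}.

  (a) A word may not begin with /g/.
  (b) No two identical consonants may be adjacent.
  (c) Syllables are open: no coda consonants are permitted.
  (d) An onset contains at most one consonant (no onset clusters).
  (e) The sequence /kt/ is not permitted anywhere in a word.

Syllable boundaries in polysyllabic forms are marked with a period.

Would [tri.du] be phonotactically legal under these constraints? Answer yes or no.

[tri.du] — violates constraint (d): syllable 1 onset /tr/ has 2 consonants (> 1) → phonotactically illegal

no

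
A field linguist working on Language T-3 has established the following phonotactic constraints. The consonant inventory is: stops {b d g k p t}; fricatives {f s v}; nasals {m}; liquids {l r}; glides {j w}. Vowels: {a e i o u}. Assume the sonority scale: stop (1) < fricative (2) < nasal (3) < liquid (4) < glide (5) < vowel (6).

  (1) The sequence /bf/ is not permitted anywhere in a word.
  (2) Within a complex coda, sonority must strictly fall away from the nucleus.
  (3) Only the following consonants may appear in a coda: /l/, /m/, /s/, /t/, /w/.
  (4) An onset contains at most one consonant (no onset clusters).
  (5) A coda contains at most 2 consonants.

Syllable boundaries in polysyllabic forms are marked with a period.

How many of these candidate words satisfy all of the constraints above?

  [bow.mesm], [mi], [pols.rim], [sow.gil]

3

[bow.mesm] — violates constraint 2: syllable 2 coda /sm/: /s/ (fricative, 2) → /m/ (nasal, 3) does not fall → ill-formed
[mi] — σ1 onset /m/, coda /∅/ ok → well-formed
[pols.rim] — σ1 onset /p/, coda /ls/ (4→2 falls) ok; σ2 onset /r/, coda /m/ ok → well-formed
[sow.gil] — σ1 onset /s/, coda /w/ ok; σ2 onset /g/, coda /l/ ok → well-formed
Well-formed: [mi], [pols.rim], [sow.gil] → 3.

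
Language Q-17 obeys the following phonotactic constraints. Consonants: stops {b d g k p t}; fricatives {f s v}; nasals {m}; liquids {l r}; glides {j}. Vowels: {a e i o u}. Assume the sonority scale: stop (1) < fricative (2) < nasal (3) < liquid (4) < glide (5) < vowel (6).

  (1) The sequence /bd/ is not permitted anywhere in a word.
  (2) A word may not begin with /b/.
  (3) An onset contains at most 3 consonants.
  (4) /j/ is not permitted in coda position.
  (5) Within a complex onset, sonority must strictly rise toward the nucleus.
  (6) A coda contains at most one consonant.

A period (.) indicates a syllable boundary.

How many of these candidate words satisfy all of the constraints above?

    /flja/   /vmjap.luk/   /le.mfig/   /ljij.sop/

2

/flja/ — σ1 onset /flj/ (2→4→5 rises), coda /∅/ ok → permitted
/vmjap.luk/ — σ1 onset /vmj/ (2→3→5 rises), coda /p/ ok; σ2 onset /l/, coda /k/ ok → permitted
/le.mfig/ — violates constraint 5: syllable 2 onset /mf/: /m/ (nasal, 3) → /f/ (fricative, 2) does not rise → not permitted
/ljij.sop/ — violates constraint 4: syllable 1 coda contains /j/ → not permitted
Permitted: /flja/, /vmjap.luk/ → 2.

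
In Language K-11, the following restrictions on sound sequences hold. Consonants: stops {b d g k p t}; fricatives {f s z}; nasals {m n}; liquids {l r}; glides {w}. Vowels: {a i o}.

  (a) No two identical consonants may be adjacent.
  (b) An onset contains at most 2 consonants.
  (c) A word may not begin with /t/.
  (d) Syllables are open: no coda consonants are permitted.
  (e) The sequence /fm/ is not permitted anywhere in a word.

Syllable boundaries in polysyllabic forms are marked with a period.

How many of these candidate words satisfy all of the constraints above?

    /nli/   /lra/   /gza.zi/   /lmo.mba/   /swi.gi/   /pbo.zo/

/nli/ — σ1 onset /nl/ (2C), coda /∅/ ok → permitted
/lra/ — σ1 onset /lr/ (2C), coda /∅/ ok → permitted
/gza.zi/ — σ1 onset /gz/ (2C), coda /∅/ ok; σ2 onset /z/, coda /∅/ ok → permitted
/lmo.mba/ — σ1 onset /lm/ (2C), coda /∅/ ok; σ2 onset /mb/ (2C), coda /∅/ ok → permitted
/swi.gi/ — σ1 onset /sw/ (2C), coda /∅/ ok; σ2 onset /g/, coda /∅/ ok → permitted
/pbo.zo/ — σ1 onset /pb/ (2C), coda /∅/ ok; σ2 onset /z/, coda /∅/ ok → permitted
Permitted: /nli/, /lra/, /gza.zi/, /lmo.mba/, /swi.gi/, /pbo.zo/ → 6.

6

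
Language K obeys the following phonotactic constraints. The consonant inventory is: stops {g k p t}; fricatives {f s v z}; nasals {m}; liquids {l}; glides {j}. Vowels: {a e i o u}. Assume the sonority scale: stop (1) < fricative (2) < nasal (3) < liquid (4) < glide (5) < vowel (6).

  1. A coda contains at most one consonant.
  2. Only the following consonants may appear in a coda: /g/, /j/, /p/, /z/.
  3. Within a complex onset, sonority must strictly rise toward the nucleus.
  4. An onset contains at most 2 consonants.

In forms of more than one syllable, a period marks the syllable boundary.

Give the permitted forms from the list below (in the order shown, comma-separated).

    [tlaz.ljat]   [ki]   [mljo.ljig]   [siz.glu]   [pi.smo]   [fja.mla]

[tlaz.ljat] — violates constraint 2: syllable 2 coda contains /t/, which is not a licensed coda consonant → not permitted
[ki] — σ1 onset /k/, coda /∅/ ok → permitted
[mljo.ljig] — violates constraint 4: syllable 1 onset /mlj/ has 3 consonants (> 2) → not permitted
[siz.glu] — σ1 onset /s/, coda /z/ ok; σ2 onset /gl/ (1→4 rises), coda /∅/ ok → permitted
[pi.smo] — σ1 onset /p/, coda /∅/ ok; σ2 onset /sm/ (2→3 rises), coda /∅/ ok → permitted
[fja.mla] — σ1 onset /fj/ (2→5 rises), coda /∅/ ok; σ2 onset /ml/ (3→4 rises), coda /∅/ ok → permitted

[ki], [siz.glu], [pi.smo], [fja.mla]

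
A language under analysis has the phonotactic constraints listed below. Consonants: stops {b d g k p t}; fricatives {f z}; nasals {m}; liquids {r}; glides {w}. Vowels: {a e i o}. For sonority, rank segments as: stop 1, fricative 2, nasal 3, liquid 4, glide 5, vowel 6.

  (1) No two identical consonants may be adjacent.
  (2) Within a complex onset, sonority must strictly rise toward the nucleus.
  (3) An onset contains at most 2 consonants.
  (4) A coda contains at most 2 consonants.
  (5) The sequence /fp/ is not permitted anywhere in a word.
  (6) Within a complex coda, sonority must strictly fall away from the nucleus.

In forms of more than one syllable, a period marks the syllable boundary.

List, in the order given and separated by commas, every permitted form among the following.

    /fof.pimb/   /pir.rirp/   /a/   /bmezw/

/fof.pimb/ — violates constraint 5: contains banned sequence /fp/ → not permitted
/pir.rirp/ — violates constraint 1: adjacent identical consonants /rr/ → not permitted
/a/ — σ1 onset /∅/, coda /∅/ ok → permitted
/bmezw/ — violates constraint 6: syllable 1 coda /zw/: /z/ (fricative, 2) → /w/ (glide, 5) does not fall → not permitted

/a/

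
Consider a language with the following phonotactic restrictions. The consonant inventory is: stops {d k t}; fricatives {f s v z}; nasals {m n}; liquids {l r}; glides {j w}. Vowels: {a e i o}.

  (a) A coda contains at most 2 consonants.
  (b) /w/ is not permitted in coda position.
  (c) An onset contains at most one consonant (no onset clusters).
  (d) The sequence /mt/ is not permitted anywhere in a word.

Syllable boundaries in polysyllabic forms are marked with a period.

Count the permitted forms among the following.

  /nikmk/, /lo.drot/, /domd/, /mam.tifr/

1

/nikmk/ — violates constraint (a): syllable 1 coda /kmk/ has 3 consonants (> 2) → not permitted
/lo.drot/ — violates constraint (c): syllable 2 onset /dr/ has 2 consonants (> 1) → not permitted
/domd/ — σ1 onset /d/, coda /md/ (2C) ok → permitted
/mam.tifr/ — violates constraint (d): contains banned sequence /mt/ → not permitted
Permitted: /domd/ → 1.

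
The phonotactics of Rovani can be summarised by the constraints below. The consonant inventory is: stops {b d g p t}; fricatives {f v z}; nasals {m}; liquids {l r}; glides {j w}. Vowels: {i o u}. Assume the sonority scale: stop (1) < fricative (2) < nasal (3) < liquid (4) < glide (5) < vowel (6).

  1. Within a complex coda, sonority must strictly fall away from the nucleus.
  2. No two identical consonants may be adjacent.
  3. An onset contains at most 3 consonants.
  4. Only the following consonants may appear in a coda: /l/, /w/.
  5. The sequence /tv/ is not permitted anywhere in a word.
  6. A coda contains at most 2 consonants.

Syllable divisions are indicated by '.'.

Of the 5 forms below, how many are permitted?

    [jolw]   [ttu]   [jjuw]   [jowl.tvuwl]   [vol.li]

0

[jolw] — violates constraint 1: syllable 1 coda /lw/: /l/ (liquid, 4) → /w/ (glide, 5) does not fall → not permitted
[ttu] — violates constraint 2: adjacent identical consonants /tt/ → not permitted
[jjuw] — violates constraint 2: adjacent identical consonants /jj/ → not permitted
[jowl.tvuwl] — violates constraint 5: contains banned sequence /tv/ → not permitted
[vol.li] — violates constraint 2: adjacent identical consonants /ll/ → not permitted
No form is permitted → 0.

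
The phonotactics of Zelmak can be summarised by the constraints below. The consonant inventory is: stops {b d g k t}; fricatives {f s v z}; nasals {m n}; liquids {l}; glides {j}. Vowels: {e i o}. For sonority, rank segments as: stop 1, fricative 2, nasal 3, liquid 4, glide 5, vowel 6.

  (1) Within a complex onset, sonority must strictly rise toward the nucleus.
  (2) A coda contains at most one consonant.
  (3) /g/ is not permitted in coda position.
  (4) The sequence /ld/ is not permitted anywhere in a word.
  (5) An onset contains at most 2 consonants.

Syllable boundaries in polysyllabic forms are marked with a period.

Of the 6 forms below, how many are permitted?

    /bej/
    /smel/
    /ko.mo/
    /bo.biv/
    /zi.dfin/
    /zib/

6

/bej/ — σ1 onset /b/, coda /j/ ok → permitted
/smel/ — σ1 onset /sm/ (2→3 rises), coda /l/ ok → permitted
/ko.mo/ — σ1 onset /k/, coda /∅/ ok; σ2 onset /m/, coda /∅/ ok → permitted
/bo.biv/ — σ1 onset /b/, coda /∅/ ok; σ2 onset /b/, coda /v/ ok → permitted
/zi.dfin/ — σ1 onset /z/, coda /∅/ ok; σ2 onset /df/ (1→2 rises), coda /n/ ok → permitted
/zib/ — σ1 onset /z/, coda /b/ ok → permitted
Permitted: /bej/, /smel/, /ko.mo/, /bo.biv/, /zi.dfin/, /zib/ → 6.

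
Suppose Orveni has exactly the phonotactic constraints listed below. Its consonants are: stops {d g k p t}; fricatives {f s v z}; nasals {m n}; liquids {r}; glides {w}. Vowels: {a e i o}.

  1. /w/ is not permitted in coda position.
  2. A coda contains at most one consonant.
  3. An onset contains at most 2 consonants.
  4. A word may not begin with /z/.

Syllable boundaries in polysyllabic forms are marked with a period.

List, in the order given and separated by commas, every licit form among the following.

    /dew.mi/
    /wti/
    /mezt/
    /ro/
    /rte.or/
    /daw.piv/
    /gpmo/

/wti/, /ro/, /rte.or/

/dew.mi/ — violates constraint 1: syllable 1 coda contains /w/ → illicit
/wti/ — σ1 onset /wt/ (2C), coda /∅/ ok → licit
/mezt/ — violates constraint 2: syllable 1 coda /zt/ has 2 consonants (> 1) → illicit
/ro/ — σ1 onset /r/, coda /∅/ ok → licit
/rte.or/ — σ1 onset /rt/ (2C), coda /∅/ ok; σ2 onset /∅/, coda /r/ ok → licit
/daw.piv/ — violates constraint 1: syllable 1 coda contains /w/ → illicit
/gpmo/ — violates constraint 3: syllable 1 onset /gpm/ has 3 consonants (> 2) → illicit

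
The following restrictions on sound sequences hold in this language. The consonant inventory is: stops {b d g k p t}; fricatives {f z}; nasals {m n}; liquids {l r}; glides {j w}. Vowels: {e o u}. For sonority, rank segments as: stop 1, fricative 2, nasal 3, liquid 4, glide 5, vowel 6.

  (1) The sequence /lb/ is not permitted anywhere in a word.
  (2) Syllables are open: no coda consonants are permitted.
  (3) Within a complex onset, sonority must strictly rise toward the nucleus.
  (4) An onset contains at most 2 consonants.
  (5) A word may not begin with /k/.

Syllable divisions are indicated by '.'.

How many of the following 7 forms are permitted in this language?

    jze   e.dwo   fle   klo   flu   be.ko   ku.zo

jze — violates constraint 3: syllable 1 onset /jz/: /j/ (glide, 5) → /z/ (fricative, 2) does not rise → not permitted
e.dwo — σ1 onset /∅/, coda /∅/ ok; σ2 onset /dw/ (1→5 rises), coda /∅/ ok → permitted
fle — σ1 onset /fl/ (2→4 rises), coda /∅/ ok → permitted
klo — violates constraint 5: word begins with /k/ → not permitted
flu — σ1 onset /fl/ (2→4 rises), coda /∅/ ok → permitted
be.ko — σ1 onset /b/, coda /∅/ ok; σ2 onset /k/, coda /∅/ ok → permitted
ku.zo — violates constraint 5: word begins with /k/ → not permitted
Permitted: e.dwo, fle, flu, be.ko → 4.

4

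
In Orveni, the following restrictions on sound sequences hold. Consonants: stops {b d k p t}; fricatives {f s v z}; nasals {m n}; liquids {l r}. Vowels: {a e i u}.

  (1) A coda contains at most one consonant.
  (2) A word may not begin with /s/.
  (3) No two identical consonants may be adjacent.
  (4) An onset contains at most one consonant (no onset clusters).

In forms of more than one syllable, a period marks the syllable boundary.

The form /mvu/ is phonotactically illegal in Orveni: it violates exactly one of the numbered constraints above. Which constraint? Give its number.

4

/mvu/: syllable 1 onset /mv/ has 2 consonants (> 1).
This is a violation of constraint 4: "An onset contains at most one consonant (no onset clusters)."
The remaining constraints (1, 2, 3) are satisfied.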